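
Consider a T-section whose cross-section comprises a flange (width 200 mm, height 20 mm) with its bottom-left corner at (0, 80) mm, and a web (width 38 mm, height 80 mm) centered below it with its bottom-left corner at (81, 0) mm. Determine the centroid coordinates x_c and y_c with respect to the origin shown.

Part | A | x̄ᵢ | ȳᵢ | A·x̄ᵢ | A·ȳᵢ
web | 3040.00 | 100.00 | 40.00 | 304000.00 | 121600.00
flange | 4000.00 | 100.00 | 90.00 | 400000.00 | 360000.00
Σ | 7040.00 |  |  | 704000.00 | 481600.00
x_c = 704000.00 / 7040.00 = 100.00 mm
y_c = 481600.00 / 7040.00 = 68.41 mm

x_c = 100.00 mm, y_c = 68.41 mm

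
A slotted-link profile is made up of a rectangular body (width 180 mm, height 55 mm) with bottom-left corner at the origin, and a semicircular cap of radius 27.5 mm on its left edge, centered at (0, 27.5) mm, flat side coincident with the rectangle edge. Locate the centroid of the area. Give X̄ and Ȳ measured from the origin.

X̄ = 79.11 mm, Ȳ = 27.50 mm

rectangular body: A = 180 × 55 = 9900.00, centroid at (90.00, 27.50).
semicircular end: A = ½π·27.5² = 1187.91, centroid at (-11.67, 27.50).
ΣA = 11087.91 mm², ΣAX̄ = 877135.42 mm³, ΣAȲ = 304917.65 mm³.
X̄ = 877135.42/11087.91 = 79.11 mm; Ȳ = 304917.65/11087.91 = 27.50 mm.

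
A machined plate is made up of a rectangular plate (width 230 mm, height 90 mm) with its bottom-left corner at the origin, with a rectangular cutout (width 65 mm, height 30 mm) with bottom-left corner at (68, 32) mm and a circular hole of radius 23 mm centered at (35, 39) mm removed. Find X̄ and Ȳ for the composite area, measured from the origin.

X̄ = 124.44 mm, Ȳ = 45.36 mm

plate: A = 230 × 90 = 20700.00, centroid at (115.00, 45.00).
hole 1: A = −(65 × 30) = -1950.00, centroid at (100.50, 47.00).
hole 2: A = −π·23² = -1661.90, centroid at (35.00, 39.00).
ΣA = 17088.10 mm², ΣAX̄ = 2126358.41 mm³, ΣAȲ = 775035.80 mm³.
X̄ = 2126358.41/17088.10 = 124.44 mm; Ȳ = 775035.80/17088.10 = 45.36 mm.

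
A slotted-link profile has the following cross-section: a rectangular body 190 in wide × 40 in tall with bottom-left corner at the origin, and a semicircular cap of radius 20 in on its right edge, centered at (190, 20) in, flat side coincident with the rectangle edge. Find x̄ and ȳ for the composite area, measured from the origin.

x̄ = 102.90 in, ȳ = 20.00 in

rectangular body: A = 190 × 40 = 7600.00, centroid at (95.00, 20.00).
semicircular end: A = ½π·20² = 628.32, centroid at (198.49, 20.00).
ΣA = 8228.32 in², ΣAx̄ = 846713.85 in³, ΣAȳ = 164566.37 in³.
x̄ = 846713.85/8228.32 = 102.90 in; ȳ = 164566.37/8228.32 = 20.00 in.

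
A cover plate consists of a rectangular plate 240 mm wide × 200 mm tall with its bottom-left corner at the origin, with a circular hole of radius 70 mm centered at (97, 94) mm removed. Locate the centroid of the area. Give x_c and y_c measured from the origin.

x_c = 130.86 mm, y_c = 102.83 mm

plate: A = 240 × 200 = 48000.00, centroid at (120.00, 100.00).
hole: A = −π·70² = -15393.80, centroid at (97.00, 94.00).
ΣA = 32606.20 mm²
ΣAx_c = (48000.00)(120.00) + (-15393.80)(97.00) = 4266801.01 mm³
ΣAy_c = (48000.00)(100.00) + (-15393.80)(94.00) = 3352982.42 mm³
x_c = 4266801.01 / 32606.20 = 130.86 mm
y_c = 3352982.42 / 32606.20 = 102.83 mm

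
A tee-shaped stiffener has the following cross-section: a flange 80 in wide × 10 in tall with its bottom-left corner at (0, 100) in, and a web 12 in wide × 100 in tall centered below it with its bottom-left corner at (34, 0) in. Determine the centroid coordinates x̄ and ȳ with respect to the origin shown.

x̄ = 40.00 in, ȳ = 72.00 in

web: A = 12 × 100 = 1200.00, centroid at (40.00, 50.00).
flange: A = 80 × 10 = 800.00, centroid at (40.00, 105.00).
ΣA = 2000.00 in², ΣAx̄ = 80000.00 in³, ΣAȳ = 144000.00 in³.
x̄ = 80000.00/2000.00 = 40.00 in; ȳ = 144000.00/2000.00 = 72.00 in.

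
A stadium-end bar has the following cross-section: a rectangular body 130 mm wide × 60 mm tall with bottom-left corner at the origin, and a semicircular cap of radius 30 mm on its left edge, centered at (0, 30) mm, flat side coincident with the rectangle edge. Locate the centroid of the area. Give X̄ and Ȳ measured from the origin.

X̄ = 53.07 mm, Ȳ = 30.00 mm

Part | A | x̄ᵢ | ȳᵢ | A·x̄ᵢ | A·ȳᵢ
rectangular body | 7800.00 | 65.00 | 30.00 | 507000.00 | 234000.00
semicircular end | 1413.72 | -12.73 | 30.00 | -18000.00 | 42411.50
Σ | 9213.72 |  |  | 489000.00 | 276411.50
X̄ = 489000.00 / 9213.72 = 53.07 mm
Ȳ = 276411.50 / 9213.72 = 30.00 mm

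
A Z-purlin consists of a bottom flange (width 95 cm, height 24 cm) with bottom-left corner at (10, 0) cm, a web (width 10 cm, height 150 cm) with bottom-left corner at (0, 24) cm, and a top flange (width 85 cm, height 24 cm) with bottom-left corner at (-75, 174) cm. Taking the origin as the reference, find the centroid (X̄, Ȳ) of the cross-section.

bottom flange: A = 95 × 24 = 2280.00, centroid at (57.50, 12.00).
web: A = 10 × 150 = 1500.00, centroid at (5.00, 99.00).
top flange: A = 85 × 24 = 2040.00, centroid at (-32.50, 186.00).
ΣA = 5820.00 cm²
ΣAX̄ = (2280.00)(57.50) + (1500.00)(5.00) + (2040.00)(-32.50) = 72300.00 cm³
ΣAȲ = (2280.00)(12.00) + (1500.00)(99.00) + (2040.00)(186.00) = 555300.00 cm³
X̄ = 72300.00 / 5820.00 = 12.42 cm
Ȳ = 555300.00 / 5820.00 = 95.41 cm

X̄ = 12.42 cm, Ȳ = 95.41 cm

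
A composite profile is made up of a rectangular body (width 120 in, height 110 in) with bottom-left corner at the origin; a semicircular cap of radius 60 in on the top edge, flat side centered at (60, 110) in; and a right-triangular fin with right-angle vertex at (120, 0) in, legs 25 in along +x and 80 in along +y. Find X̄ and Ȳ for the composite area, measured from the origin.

rectangular body: A = 120 × 110 = 13200.00, centroid at (60.00, 55.00).
semicircular top: A = ½π·60² = 5654.87, centroid at (60.00, 135.46).
triangular fin: A = ½·25·80 = 1000.00, centroid at (128.33, 26.67).
ΣA = 19854.87 in², ΣAX̄ = 1259625.34 in³, ΣAȲ = 1518702.01 in³.
X̄ = 1259625.34/19854.87 = 63.44 in; Ȳ = 1518702.01/19854.87 = 76.49 in.

X̄ = 63.44 in, Ȳ = 76.49 in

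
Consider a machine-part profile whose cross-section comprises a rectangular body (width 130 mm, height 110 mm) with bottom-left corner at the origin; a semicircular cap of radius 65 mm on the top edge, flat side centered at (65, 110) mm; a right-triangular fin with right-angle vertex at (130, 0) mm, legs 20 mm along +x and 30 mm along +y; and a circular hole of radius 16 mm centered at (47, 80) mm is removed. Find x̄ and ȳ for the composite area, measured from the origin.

rectangular body: A = 130 × 110 = 14300.00, centroid at (65.00, 55.00).
semicircular top: A = ½π·65² = 6636.61, centroid at (65.00, 137.59).
triangular fin: A = ½·20·30 = 300.00, centroid at (136.67, 10.00).
hole: A = −π·16² = -804.25, centroid at (47.00, 80.00).
ΣA = 20432.37 mm², ΣAx̄ = 1364080.30 mm³, ΣAȳ = 1638271.11 mm³.
x̄ = 1364080.30/20432.37 = 66.76 mm; ȳ = 1638271.11/20432.37 = 80.18 mm.

x̄ = 66.76 mm, ȳ = 80.18 mm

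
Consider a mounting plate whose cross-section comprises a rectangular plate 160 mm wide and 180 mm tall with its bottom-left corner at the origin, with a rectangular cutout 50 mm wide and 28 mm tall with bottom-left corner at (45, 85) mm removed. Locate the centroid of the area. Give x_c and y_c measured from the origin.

x_c = 80.51 mm, y_c = 89.54 mm

Part | A | x̄ᵢ | ȳᵢ | A·x̄ᵢ | A·ȳᵢ
plate | 28800.00 | 80.00 | 90.00 | 2304000.00 | 2592000.00
hole | -1400.00 | 70.00 | 99.00 | -98000.00 | -138600.00
Σ | 27400.00 |  |  | 2206000.00 | 2453400.00
x_c = 2206000.00 / 27400.00 = 80.51 mm
y_c = 2453400.00 / 27400.00 = 89.54 mm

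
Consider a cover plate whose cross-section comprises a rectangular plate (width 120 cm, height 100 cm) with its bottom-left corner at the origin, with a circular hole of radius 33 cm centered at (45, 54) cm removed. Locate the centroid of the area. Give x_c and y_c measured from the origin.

Part | A | x̄ᵢ | ȳᵢ | A·x̄ᵢ | A·ȳᵢ
plate | 12000.00 | 60.00 | 50.00 | 720000.00 | 600000.00
hole | -3421.19 | 45.00 | 54.00 | -153953.75 | -184744.50
Σ | 8578.81 |  |  | 566046.25 | 415255.50
x_c = 566046.25 / 8578.81 = 65.98 cm
y_c = 415255.50 / 8578.81 = 48.40 cm

x_c = 65.98 cm, y_c = 48.40 cm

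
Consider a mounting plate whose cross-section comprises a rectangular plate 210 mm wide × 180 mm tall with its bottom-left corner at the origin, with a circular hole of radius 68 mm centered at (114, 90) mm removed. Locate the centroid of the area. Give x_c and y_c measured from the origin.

plate: A = 210 × 180 = 37800.00, centroid at (105.00, 90.00).
hole: A = −π·68² = -14526.72, centroid at (114.00, 90.00).
ΣA = 23273.28 mm², ΣAx_c = 2312953.41 mm³, ΣAy_c = 2094594.80 mm³.
x_c = 2312953.41/23273.28 = 99.38 mm; y_c = 2094594.80/23273.28 = 90.00 mm.

x_c = 99.38 mm, y_c = 90.00 mm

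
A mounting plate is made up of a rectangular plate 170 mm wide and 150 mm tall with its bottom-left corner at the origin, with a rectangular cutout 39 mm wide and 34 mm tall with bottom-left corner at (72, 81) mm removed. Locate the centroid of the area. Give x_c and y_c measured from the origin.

x_c = 84.64 mm, y_c = 73.74 mm

plate: A = 170 × 150 = 25500.00, centroid at (85.00, 75.00).
hole: A = −(39 × 34) = -1326.00, centroid at (91.50, 98.00).
ΣA = 24174.00 mm²
ΣAx_c = (25500.00)(85.00) + (-1326.00)(91.50) = 2046171.00 mm³
ΣAy_c = (25500.00)(75.00) + (-1326.00)(98.00) = 1782552.00 mm³
x_c = 2046171.00 / 24174.00 = 84.64 mm
y_c = 1782552.00 / 24174.00 = 73.74 mm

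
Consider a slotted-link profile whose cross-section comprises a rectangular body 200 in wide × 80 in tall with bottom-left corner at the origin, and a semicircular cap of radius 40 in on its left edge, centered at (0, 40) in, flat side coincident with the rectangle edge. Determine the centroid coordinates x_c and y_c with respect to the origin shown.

x_c = 84.12 in, y_c = 40.00 in

rectangular body: A = 200 × 80 = 16000.00, centroid at (100.00, 40.00).
semicircular end: A = ½π·40² = 2513.27, centroid at (-16.98, 40.00).
ΣA = 18513.27 in²
ΣAx_c = (16000.00)(100.00) + (2513.27)(-16.98) = 1557333.33 in³
ΣAy_c = (16000.00)(40.00) + (2513.27)(40.00) = 740530.96 in³
x_c = 1557333.33 / 18513.27 = 84.12 in
y_c = 740530.96 / 18513.27 = 40.00 in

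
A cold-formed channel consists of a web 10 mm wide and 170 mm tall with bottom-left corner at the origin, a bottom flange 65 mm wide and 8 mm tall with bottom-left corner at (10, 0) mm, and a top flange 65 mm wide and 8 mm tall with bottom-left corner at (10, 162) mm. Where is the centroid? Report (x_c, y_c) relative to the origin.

x_c = 19.23 mm, y_c = 85.00 mm

web: A = 10 × 170 = 1700.00, centroid at (5.00, 85.00).
bottom flange: A = 65 × 8 = 520.00, centroid at (42.50, 4.00).
top flange: A = 65 × 8 = 520.00, centroid at (42.50, 166.00).
ΣA = 2740.00 mm²
ΣAx_c = (1700.00)(5.00) + (520.00)(42.50) + (520.00)(42.50) = 52700.00 mm³
ΣAy_c = (1700.00)(85.00) + (520.00)(4.00) + (520.00)(166.00) = 232900.00 mm³
x_c = 52700.00 / 2740.00 = 19.23 mm
y_c = 232900.00 / 2740.00 = 85.00 mm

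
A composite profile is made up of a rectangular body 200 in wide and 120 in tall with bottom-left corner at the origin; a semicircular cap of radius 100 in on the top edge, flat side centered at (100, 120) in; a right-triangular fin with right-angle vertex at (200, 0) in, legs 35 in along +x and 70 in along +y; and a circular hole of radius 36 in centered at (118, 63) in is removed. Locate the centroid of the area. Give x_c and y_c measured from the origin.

x_c = 101.72 in, y_c = 102.10 in

Part | A | x̄ᵢ | ȳᵢ | A·x̄ᵢ | A·ȳᵢ
rectangular body | 24000.00 | 100.00 | 60.00 | 2400000.00 | 1440000.00
semicircular top | 15707.96 | 100.00 | 162.44 | 1570796.33 | 2551622.26
triangular fin | 1225.00 | 211.67 | 23.33 | 259291.67 | 28583.33
hole | -4071.50 | 118.00 | 63.00 | -480437.48 | -256504.76
Σ | 36861.46 |  |  | 3749650.51 | 3763700.84
x_c = 3749650.51 / 36861.46 = 101.72 in
y_c = 3763700.84 / 36861.46 = 102.10 in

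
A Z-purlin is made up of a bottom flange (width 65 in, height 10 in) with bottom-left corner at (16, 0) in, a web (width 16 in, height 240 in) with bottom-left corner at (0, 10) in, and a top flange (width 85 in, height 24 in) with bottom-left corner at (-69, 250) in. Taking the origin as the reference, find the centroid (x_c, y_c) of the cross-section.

x_c = 1.25 in, y_c = 158.79 in

bottom flange: A = 65 × 10 = 650.00, centroid at (48.50, 5.00).
web: A = 16 × 240 = 3840.00, centroid at (8.00, 130.00).
top flange: A = 85 × 24 = 2040.00, centroid at (-26.50, 262.00).
ΣA = 6530.00 in²
ΣAx_c = (650.00)(48.50) + (3840.00)(8.00) + (2040.00)(-26.50) = 8185.00 in³
ΣAy_c = (650.00)(5.00) + (3840.00)(130.00) + (2040.00)(262.00) = 1036930.00 in³
x_c = 8185.00 / 6530.00 = 1.25 in
y_c = 1036930.00 / 6530.00 = 158.79 in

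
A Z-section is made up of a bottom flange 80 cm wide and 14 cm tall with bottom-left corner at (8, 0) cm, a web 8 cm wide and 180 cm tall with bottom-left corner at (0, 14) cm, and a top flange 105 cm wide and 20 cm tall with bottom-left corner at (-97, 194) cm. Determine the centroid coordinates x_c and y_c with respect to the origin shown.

x_c = -7.28 cm, y_c = 125.75 cm

bottom flange: A = 80 × 14 = 1120.00, centroid at (48.00, 7.00).
web: A = 8 × 180 = 1440.00, centroid at (4.00, 104.00).
top flange: A = 105 × 20 = 2100.00, centroid at (-44.50, 204.00).
ΣA = 4660.00 cm², ΣAx_c = -33930.00 cm³, ΣAy_c = 586000.00 cm³.
x_c = -33930.00/4660.00 = -7.28 cm; y_c = 586000.00/4660.00 = 125.75 cm.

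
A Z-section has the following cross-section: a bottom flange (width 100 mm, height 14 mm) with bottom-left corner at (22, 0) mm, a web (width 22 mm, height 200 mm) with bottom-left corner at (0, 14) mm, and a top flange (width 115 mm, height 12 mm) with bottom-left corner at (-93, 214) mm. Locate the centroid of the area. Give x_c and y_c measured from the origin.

Part | A | x̄ᵢ | ȳᵢ | A·x̄ᵢ | A·ȳᵢ
bottom flange | 1400.00 | 72.00 | 7.00 | 100800.00 | 9800.00
web | 4400.00 | 11.00 | 114.00 | 48400.00 | 501600.00
top flange | 1380.00 | -35.50 | 220.00 | -48990.00 | 303600.00
Σ | 7180.00 |  |  | 100210.00 | 815000.00
x_c = 100210.00 / 7180.00 = 13.96 mm
y_c = 815000.00 / 7180.00 = 113.51 mm

x_c = 13.96 mm, y_c = 113.51 mm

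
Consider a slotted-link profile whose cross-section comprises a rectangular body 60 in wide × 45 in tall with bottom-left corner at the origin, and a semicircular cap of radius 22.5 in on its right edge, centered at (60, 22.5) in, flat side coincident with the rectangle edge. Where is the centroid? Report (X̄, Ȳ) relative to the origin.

rectangular body: A = 60 × 45 = 2700.00, centroid at (30.00, 22.50).
semicircular end: A = ½π·22.5² = 795.22, centroid at (69.55, 22.50).
ΣA = 3495.22 in²
ΣAX̄ = (2700.00)(30.00) + (795.22)(69.55) = 136306.69 in³
ΣAȲ = (2700.00)(22.50) + (795.22)(22.50) = 78642.35 in³
X̄ = 136306.69 / 3495.22 = 39.00 in
Ȳ = 78642.35 / 3495.22 = 22.50 in

X̄ = 39.00 in, Ȳ = 22.50 in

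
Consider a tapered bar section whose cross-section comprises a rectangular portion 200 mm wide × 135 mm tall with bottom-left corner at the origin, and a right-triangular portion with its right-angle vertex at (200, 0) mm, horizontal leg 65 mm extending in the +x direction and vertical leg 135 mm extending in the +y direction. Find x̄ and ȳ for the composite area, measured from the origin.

rectangular portion: A = 200 × 135 = 27000.00, centroid at (100.00, 67.50).
triangular portion: A = ½·65·135 = 4387.50, centroid at (221.67, 45.00).
ΣA = 31387.50 mm²
ΣAx̄ = (27000.00)(100.00) + (4387.50)(221.67) = 3672562.50 mm³
ΣAȳ = (27000.00)(67.50) + (4387.50)(45.00) = 2019937.50 mm³
x̄ = 3672562.50 / 31387.50 = 117.01 mm
ȳ = 2019937.50 / 31387.50 = 64.35 mm

x̄ = 117.01 mm, ȳ = 64.35 mm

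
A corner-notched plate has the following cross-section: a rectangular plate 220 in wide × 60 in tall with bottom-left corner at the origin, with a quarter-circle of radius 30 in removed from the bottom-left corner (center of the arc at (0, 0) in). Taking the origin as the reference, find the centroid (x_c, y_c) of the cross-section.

plate: A = 220 × 60 = 13200.00, centroid at (110.00, 30.00).
removed quarter-circle: A = −¼π·30² = -706.86, centroid at (12.73, 12.73).
ΣA = 12493.14 in²
ΣAx_c = (13200.00)(110.00) + (-706.86)(12.73) = 1443000.00 in³
ΣAy_c = (13200.00)(30.00) + (-706.86)(12.73) = 387000.00 in³
x_c = 1443000.00 / 12493.14 = 115.50 in
y_c = 387000.00 / 12493.14 = 30.98 in

x_c = 115.50 in, y_c = 30.98 in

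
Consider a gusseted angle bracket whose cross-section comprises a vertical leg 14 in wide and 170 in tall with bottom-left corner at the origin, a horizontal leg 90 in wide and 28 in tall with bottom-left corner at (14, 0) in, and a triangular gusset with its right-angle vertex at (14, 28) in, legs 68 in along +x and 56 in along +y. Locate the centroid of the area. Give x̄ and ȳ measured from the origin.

vertical leg: A = 14 × 170 = 2380.00, centroid at (7.00, 85.00).
horizontal leg: A = 90 × 28 = 2520.00, centroid at (59.00, 14.00).
gusset: A = ½·68·56 = 1904.00, centroid at (36.67, 46.67).
ΣA = 6804.00 in²
ΣAx̄ = (2380.00)(7.00) + (2520.00)(59.00) + (1904.00)(36.67) = 235153.33 in³
ΣAȳ = (2380.00)(85.00) + (2520.00)(14.00) + (1904.00)(46.67) = 326433.33 in³
x̄ = 235153.33 / 6804.00 = 34.56 in
ȳ = 326433.33 / 6804.00 = 47.98 in

x̄ = 34.56 in, ȳ = 47.98 in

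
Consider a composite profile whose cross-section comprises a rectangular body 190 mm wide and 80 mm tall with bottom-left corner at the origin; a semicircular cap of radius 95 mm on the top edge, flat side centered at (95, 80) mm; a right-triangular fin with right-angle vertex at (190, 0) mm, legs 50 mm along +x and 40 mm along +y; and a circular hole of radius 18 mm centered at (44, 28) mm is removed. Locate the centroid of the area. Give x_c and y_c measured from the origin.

Part | A | x̄ᵢ | ȳᵢ | A·x̄ᵢ | A·ȳᵢ
rectangular body | 15200.00 | 95.00 | 40.00 | 1444000.00 | 608000.00
semicircular top | 14176.44 | 95.00 | 120.32 | 1346761.50 | 1705698.28
triangular fin | 1000.00 | 206.67 | 13.33 | 206666.67 | 13333.33
hole | -1017.88 | 44.00 | 28.00 | -44786.54 | -28500.53
Σ | 29358.56 |  |  | 2952641.62 | 2298531.09
x_c = 2952641.62 / 29358.56 = 100.57 mm
y_c = 2298531.09 / 29358.56 = 78.29 mm

x_c = 100.57 mm, y_c = 78.29 mm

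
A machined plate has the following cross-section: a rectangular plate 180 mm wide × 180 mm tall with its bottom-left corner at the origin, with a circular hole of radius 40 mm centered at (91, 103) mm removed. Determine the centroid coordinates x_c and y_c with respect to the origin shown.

x_c = 89.82 mm, y_c = 87.61 mm

plate: A = 180 × 180 = 32400.00, centroid at (90.00, 90.00).
hole: A = −π·40² = -5026.55, centroid at (91.00, 103.00).
ΣA = 27373.45 mm², ΣAx_c = 2458584.11 mm³, ΣAy_c = 2398265.53 mm³.
x_c = 2458584.11/27373.45 = 89.82 mm; y_c = 2398265.53/27373.45 = 87.61 mm.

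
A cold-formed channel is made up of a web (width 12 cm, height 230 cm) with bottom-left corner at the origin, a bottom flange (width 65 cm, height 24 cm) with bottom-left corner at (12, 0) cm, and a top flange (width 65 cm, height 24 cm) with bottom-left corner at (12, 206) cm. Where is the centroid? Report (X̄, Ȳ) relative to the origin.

Part | A | x̄ᵢ | ȳᵢ | A·x̄ᵢ | A·ȳᵢ
web | 2760.00 | 6.00 | 115.00 | 16560.00 | 317400.00
bottom flange | 1560.00 | 44.50 | 12.00 | 69420.00 | 18720.00
top flange | 1560.00 | 44.50 | 218.00 | 69420.00 | 340080.00
Σ | 5880.00 |  |  | 155400.00 | 676200.00
X̄ = 155400.00 / 5880.00 = 26.43 cm
Ȳ = 676200.00 / 5880.00 = 115.00 cm

X̄ = 26.43 cm, Ȳ = 115.00 cm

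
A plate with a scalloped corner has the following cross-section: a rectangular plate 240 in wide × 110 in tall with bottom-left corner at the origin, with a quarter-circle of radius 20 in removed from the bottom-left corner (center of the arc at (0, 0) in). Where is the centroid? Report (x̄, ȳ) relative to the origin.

x̄ = 121.34 in, ȳ = 55.56 in

plate: A = 240 × 110 = 26400.00, centroid at (120.00, 55.00).
removed quarter-circle: A = −¼π·20² = -314.16, centroid at (8.49, 8.49).
ΣA = 26085.84 in², ΣAx̄ = 3165333.33 in³, ΣAȳ = 1449333.33 in³.
x̄ = 3165333.33/26085.84 = 121.34 in; ȳ = 1449333.33/26085.84 = 55.56 in.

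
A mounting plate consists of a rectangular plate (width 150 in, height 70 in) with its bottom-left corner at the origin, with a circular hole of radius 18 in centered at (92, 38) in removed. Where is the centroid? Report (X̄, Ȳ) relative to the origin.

X̄ = 73.18 in, Ȳ = 34.68 in

plate: A = 150 × 70 = 10500.00, centroid at (75.00, 35.00).
hole: A = −π·18² = -1017.88, centroid at (92.00, 38.00).
ΣA = 9482.12 in²
ΣAX̄ = (10500.00)(75.00) + (-1017.88)(92.00) = 693855.41 in³
ΣAȲ = (10500.00)(35.00) + (-1017.88)(38.00) = 328820.71 in³
X̄ = 693855.41 / 9482.12 = 73.18 in
Ȳ = 328820.71 / 9482.12 = 34.68 in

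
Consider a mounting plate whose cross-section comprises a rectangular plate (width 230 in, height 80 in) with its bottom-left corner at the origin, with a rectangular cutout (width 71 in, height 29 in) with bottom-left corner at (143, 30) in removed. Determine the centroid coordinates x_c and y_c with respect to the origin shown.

x_c = 107.00 in, y_c = 39.43 in

plate: A = 230 × 80 = 18400.00, centroid at (115.00, 40.00).
hole: A = −(71 × 29) = -2059.00, centroid at (178.50, 44.50).
ΣA = 16341.00 in²
ΣAx_c = (18400.00)(115.00) + (-2059.00)(178.50) = 1748468.50 in³
ΣAy_c = (18400.00)(40.00) + (-2059.00)(44.50) = 644374.50 in³
x_c = 1748468.50 / 16341.00 = 107.00 in
y_c = 644374.50 / 16341.00 = 39.43 in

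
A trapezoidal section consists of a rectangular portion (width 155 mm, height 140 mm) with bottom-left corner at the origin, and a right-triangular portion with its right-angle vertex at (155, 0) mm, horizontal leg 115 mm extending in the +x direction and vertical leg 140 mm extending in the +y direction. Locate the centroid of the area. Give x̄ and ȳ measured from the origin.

rectangular portion: A = 155 × 140 = 21700.00, centroid at (77.50, 70.00).
triangular portion: A = ½·115·140 = 8050.00, centroid at (193.33, 46.67).
ΣA = 29750.00 mm²
ΣAx̄ = (21700.00)(77.50) + (8050.00)(193.33) = 3238083.33 mm³
ΣAȳ = (21700.00)(70.00) + (8050.00)(46.67) = 1894666.67 mm³
x̄ = 3238083.33 / 29750.00 = 108.84 mm
ȳ = 1894666.67 / 29750.00 = 63.69 mm

x̄ = 108.84 mm, ȳ = 63.69 mm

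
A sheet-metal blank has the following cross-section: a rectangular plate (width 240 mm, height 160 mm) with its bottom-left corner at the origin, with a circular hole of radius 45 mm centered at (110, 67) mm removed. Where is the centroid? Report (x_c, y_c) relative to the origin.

plate: A = 240 × 160 = 38400.00, centroid at (120.00, 80.00).
hole: A = −π·45² = -6361.73, centroid at (110.00, 67.00).
ΣA = 32038.27 mm²
ΣAx_c = (38400.00)(120.00) + (-6361.73)(110.00) = 3908210.24 mm³
ΣAy_c = (38400.00)(80.00) + (-6361.73)(67.00) = 2645764.42 mm³
x_c = 3908210.24 / 32038.27 = 121.99 mm
y_c = 2645764.42 / 32038.27 = 82.58 mm

x_c = 121.99 mm, y_c = 82.58 mm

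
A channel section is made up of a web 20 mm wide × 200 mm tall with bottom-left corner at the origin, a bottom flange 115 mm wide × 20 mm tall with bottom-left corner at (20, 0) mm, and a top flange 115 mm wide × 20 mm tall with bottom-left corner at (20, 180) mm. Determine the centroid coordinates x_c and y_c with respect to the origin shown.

x_c = 46.10 mm, y_c = 100.00 mm

web: A = 20 × 200 = 4000.00, centroid at (10.00, 100.00).
bottom flange: A = 115 × 20 = 2300.00, centroid at (77.50, 10.00).
top flange: A = 115 × 20 = 2300.00, centroid at (77.50, 190.00).
ΣA = 8600.00 mm², ΣAx_c = 396500.00 mm³, ΣAy_c = 860000.00 mm³.
x_c = 396500.00/8600.00 = 46.10 mm; y_c = 860000.00/8600.00 = 100.00 mm.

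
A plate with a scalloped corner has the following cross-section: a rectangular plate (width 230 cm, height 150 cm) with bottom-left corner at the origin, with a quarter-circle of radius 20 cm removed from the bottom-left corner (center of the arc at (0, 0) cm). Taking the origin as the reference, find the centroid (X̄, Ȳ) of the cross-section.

plate: A = 230 × 150 = 34500.00, centroid at (115.00, 75.00).
removed quarter-circle: A = −¼π·20² = -314.16, centroid at (8.49, 8.49).
ΣA = 34185.84 cm²
ΣAX̄ = (34500.00)(115.00) + (-314.16)(8.49) = 3964833.33 cm³
ΣAȲ = (34500.00)(75.00) + (-314.16)(8.49) = 2584833.33 cm³
X̄ = 3964833.33 / 34185.84 = 115.98 cm
Ȳ = 2584833.33 / 34185.84 = 75.61 cm

X̄ = 115.98 cm, Ȳ = 75.61 cm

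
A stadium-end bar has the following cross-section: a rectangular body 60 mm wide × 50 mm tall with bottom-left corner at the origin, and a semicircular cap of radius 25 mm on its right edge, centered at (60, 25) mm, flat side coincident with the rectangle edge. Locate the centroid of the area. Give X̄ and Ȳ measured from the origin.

Part | A | x̄ᵢ | ȳᵢ | A·x̄ᵢ | A·ȳᵢ
rectangular body | 3000.00 | 30.00 | 25.00 | 90000.00 | 75000.00
semicircular end | 981.75 | 70.61 | 25.00 | 69321.53 | 24543.69
Σ | 3981.75 |  |  | 159321.53 | 99543.69
X̄ = 159321.53 / 3981.75 = 40.01 mm
Ȳ = 99543.69 / 3981.75 = 25.00 mm

X̄ = 40.01 mm, Ȳ = 25.00 mm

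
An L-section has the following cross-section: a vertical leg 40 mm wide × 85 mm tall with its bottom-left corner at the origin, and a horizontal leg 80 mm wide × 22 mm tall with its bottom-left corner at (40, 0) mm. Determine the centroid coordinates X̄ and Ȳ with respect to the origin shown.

X̄ = 40.47 mm, Ȳ = 31.76 mm

Part | A | x̄ᵢ | ȳᵢ | A·x̄ᵢ | A·ȳᵢ
vertical leg | 3400.00 | 20.00 | 42.50 | 68000.00 | 144500.00
horizontal leg | 1760.00 | 80.00 | 11.00 | 140800.00 | 19360.00
Σ | 5160.00 |  |  | 208800.00 | 163860.00
X̄ = 208800.00 / 5160.00 = 40.47 mm
Ȳ = 163860.00 / 5160.00 = 31.76 mm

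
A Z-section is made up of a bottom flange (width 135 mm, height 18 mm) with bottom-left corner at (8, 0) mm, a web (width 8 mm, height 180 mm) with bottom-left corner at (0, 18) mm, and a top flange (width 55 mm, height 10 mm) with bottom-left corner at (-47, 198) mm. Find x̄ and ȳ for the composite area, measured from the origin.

Part | A | x̄ᵢ | ȳᵢ | A·x̄ᵢ | A·ȳᵢ
bottom flange | 2430.00 | 75.50 | 9.00 | 183465.00 | 21870.00
web | 1440.00 | 4.00 | 108.00 | 5760.00 | 155520.00
top flange | 550.00 | -19.50 | 203.00 | -10725.00 | 111650.00
Σ | 4420.00 |  |  | 178500.00 | 289040.00
x̄ = 178500.00 / 4420.00 = 40.38 mm
ȳ = 289040.00 / 4420.00 = 65.39 mm

x̄ = 40.38 mm, ȳ = 65.39 mm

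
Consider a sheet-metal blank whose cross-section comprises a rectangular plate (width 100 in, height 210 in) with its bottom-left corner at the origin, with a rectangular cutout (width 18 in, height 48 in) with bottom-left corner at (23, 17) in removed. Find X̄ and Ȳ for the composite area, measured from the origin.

plate: A = 100 × 210 = 21000.00, centroid at (50.00, 105.00).
hole: A = −(18 × 48) = -864.00, centroid at (32.00, 41.00).
ΣA = 20136.00 in²
ΣAX̄ = (21000.00)(50.00) + (-864.00)(32.00) = 1022352.00 in³
ΣAȲ = (21000.00)(105.00) + (-864.00)(41.00) = 2169576.00 in³
X̄ = 1022352.00 / 20136.00 = 50.77 in
Ȳ = 2169576.00 / 20136.00 = 107.75 in

X̄ = 50.77 in, Ȳ = 107.75 in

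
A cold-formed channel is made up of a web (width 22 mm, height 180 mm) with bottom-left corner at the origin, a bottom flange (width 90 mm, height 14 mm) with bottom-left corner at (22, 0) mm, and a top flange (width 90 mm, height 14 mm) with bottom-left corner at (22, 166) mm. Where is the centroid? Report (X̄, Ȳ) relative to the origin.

X̄ = 32.78 mm, Ȳ = 90.00 mm

Part | A | x̄ᵢ | ȳᵢ | A·x̄ᵢ | A·ȳᵢ
web | 3960.00 | 11.00 | 90.00 | 43560.00 | 356400.00
bottom flange | 1260.00 | 67.00 | 7.00 | 84420.00 | 8820.00
top flange | 1260.00 | 67.00 | 173.00 | 84420.00 | 217980.00
Σ | 6480.00 |  |  | 212400.00 | 583200.00
X̄ = 212400.00 / 6480.00 = 32.78 mm
Ȳ = 583200.00 / 6480.00 = 90.00 mm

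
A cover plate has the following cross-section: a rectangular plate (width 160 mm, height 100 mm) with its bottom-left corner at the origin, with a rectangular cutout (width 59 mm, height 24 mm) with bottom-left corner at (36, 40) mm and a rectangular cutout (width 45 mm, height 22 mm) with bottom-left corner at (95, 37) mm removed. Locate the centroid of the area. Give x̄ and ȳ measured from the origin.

x̄ = 78.78 mm, ȳ = 49.94 mm

Part | A | x̄ᵢ | ȳᵢ | A·x̄ᵢ | A·ȳᵢ
plate | 16000.00 | 80.00 | 50.00 | 1280000.00 | 800000.00
hole 1 | -1416.00 | 65.50 | 52.00 | -92748.00 | -73632.00
hole 2 | -990.00 | 117.50 | 48.00 | -116325.00 | -47520.00
Σ | 13594.00 |  |  | 1070927.00 | 678848.00
x̄ = 1070927.00 / 13594.00 = 78.78 mm
ȳ = 678848.00 / 13594.00 = 49.94 mm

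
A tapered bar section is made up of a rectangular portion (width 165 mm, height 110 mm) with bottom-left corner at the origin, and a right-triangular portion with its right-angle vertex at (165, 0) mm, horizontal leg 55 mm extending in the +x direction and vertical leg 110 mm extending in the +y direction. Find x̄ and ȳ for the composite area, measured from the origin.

Part | A | x̄ᵢ | ȳᵢ | A·x̄ᵢ | A·ȳᵢ
rectangular portion | 18150.00 | 82.50 | 55.00 | 1497375.00 | 998250.00
triangular portion | 3025.00 | 183.33 | 36.67 | 554583.33 | 110916.67
Σ | 21175.00 |  |  | 2051958.33 | 1109166.67
x̄ = 2051958.33 / 21175.00 = 96.90 mm
ȳ = 1109166.67 / 21175.00 = 52.38 mm

x̄ = 96.90 mm, ȳ = 52.38 mm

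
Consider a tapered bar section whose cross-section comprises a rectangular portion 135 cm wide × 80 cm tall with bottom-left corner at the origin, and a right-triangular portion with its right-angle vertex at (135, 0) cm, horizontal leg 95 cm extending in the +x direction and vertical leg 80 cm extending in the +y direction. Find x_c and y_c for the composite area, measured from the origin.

x_c = 93.31 cm, y_c = 36.53 cm

rectangular portion: A = 135 × 80 = 10800.00, centroid at (67.50, 40.00).
triangular portion: A = ½·95·80 = 3800.00, centroid at (166.67, 26.67).
ΣA = 14600.00 cm², ΣAx_c = 1362333.33 cm³, ΣAy_c = 533333.33 cm³.
x_c = 1362333.33/14600.00 = 93.31 cm; y_c = 533333.33/14600.00 = 36.53 cm.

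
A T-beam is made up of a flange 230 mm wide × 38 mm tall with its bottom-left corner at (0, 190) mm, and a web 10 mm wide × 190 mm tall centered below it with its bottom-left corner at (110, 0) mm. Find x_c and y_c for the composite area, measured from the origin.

Part | A | x̄ᵢ | ȳᵢ | A·x̄ᵢ | A·ȳᵢ
web | 1900.00 | 115.00 | 95.00 | 218500.00 | 180500.00
flange | 8740.00 | 115.00 | 209.00 | 1005100.00 | 1826660.00
Σ | 10640.00 |  |  | 1223600.00 | 2007160.00
x_c = 1223600.00 / 10640.00 = 115.00 mm
y_c = 2007160.00 / 10640.00 = 188.64 mm

x_c = 115.00 mm, y_c = 188.64 mm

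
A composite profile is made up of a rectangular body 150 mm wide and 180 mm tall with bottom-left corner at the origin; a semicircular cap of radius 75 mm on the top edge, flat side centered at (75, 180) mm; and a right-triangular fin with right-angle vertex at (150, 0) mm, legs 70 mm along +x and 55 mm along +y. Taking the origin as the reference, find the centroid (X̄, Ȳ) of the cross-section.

X̄ = 80.01 mm, Ȳ = 114.85 mm

Part | A | x̄ᵢ | ȳᵢ | A·x̄ᵢ | A·ȳᵢ
rectangular body | 27000.00 | 75.00 | 90.00 | 2025000.00 | 2430000.00
semicircular top | 8835.73 | 75.00 | 211.83 | 662679.70 | 1871681.28
triangular fin | 1925.00 | 173.33 | 18.33 | 333666.67 | 35291.67
Σ | 37760.73 |  |  | 3021346.37 | 4336972.95
X̄ = 3021346.37 / 37760.73 = 80.01 mm
Ȳ = 4336972.95 / 37760.73 = 114.85 mm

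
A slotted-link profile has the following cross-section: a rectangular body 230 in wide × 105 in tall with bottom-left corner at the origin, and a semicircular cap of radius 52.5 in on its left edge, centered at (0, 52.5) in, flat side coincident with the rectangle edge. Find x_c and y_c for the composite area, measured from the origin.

rectangular body: A = 230 × 105 = 24150.00, centroid at (115.00, 52.50).
semicircular end: A = ½π·52.5² = 4329.51, centroid at (-22.28, 52.50).
ΣA = 28479.51 in², ΣAx_c = 2680781.25 in³, ΣAy_c = 1495174.14 in³.
x_c = 2680781.25/28479.51 = 94.13 in; y_c = 1495174.14/28479.51 = 52.50 in.

x_c = 94.13 in, y_c = 52.50 in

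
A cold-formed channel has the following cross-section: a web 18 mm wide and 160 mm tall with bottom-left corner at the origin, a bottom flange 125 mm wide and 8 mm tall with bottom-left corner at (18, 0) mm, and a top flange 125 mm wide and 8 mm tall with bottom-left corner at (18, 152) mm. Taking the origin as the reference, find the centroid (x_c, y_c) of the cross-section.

x_c = 38.30 mm, y_c = 80.00 mm

web: A = 18 × 160 = 2880.00, centroid at (9.00, 80.00).
bottom flange: A = 125 × 8 = 1000.00, centroid at (80.50, 4.00).
top flange: A = 125 × 8 = 1000.00, centroid at (80.50, 156.00).
ΣA = 4880.00 mm², ΣAx_c = 186920.00 mm³, ΣAy_c = 390400.00 mm³.
x_c = 186920.00/4880.00 = 38.30 mm; y_c = 390400.00/4880.00 = 80.00 mm.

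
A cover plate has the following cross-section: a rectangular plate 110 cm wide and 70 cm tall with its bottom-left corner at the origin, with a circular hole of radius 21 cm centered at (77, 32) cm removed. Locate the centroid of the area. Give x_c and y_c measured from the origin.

x_c = 50.17 cm, y_c = 35.66 cm

plate: A = 110 × 70 = 7700.00, centroid at (55.00, 35.00).
hole: A = −π·21² = -1385.44, centroid at (77.00, 32.00).
ΣA = 6314.56 cm²
ΣAx_c = (7700.00)(55.00) + (-1385.44)(77.00) = 316820.94 cm³
ΣAy_c = (7700.00)(35.00) + (-1385.44)(32.00) = 225165.84 cm³
x_c = 316820.94 / 6314.56 = 50.17 cm
y_c = 225165.84 / 6314.56 = 35.66 cm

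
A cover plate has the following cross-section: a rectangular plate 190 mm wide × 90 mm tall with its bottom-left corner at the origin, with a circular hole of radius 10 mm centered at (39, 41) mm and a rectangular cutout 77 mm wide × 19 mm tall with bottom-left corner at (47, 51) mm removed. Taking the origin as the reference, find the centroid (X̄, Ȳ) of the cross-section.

plate: A = 190 × 90 = 17100.00, centroid at (95.00, 45.00).
hole 1: A = −π·10² = -314.16, centroid at (39.00, 41.00).
hole 2: A = −(77 × 19) = -1463.00, centroid at (85.50, 60.50).
ΣA = 15322.84 mm²
ΣAX̄ = (17100.00)(95.00) + (-314.16)(39.00) + (-1463.00)(85.50) = 1487161.29 mm³
ΣAȲ = (17100.00)(45.00) + (-314.16)(41.00) + (-1463.00)(60.50) = 668107.97 mm³
X̄ = 1487161.29 / 15322.84 = 97.06 mm
Ȳ = 668107.97 / 15322.84 = 43.60 mm

X̄ = 97.06 mm, Ȳ = 43.60 mm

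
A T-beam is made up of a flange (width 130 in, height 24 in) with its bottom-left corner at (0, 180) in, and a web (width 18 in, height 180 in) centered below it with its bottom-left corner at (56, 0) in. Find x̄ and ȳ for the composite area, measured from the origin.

x̄ = 65.00 in, ȳ = 140.04 in

web: A = 18 × 180 = 3240.00, centroid at (65.00, 90.00).
flange: A = 130 × 24 = 3120.00, centroid at (65.00, 192.00).
ΣA = 6360.00 in², ΣAx̄ = 413400.00 in³, ΣAȳ = 890640.00 in³.
x̄ = 413400.00/6360.00 = 65.00 in; ȳ = 890640.00/6360.00 = 140.04 in.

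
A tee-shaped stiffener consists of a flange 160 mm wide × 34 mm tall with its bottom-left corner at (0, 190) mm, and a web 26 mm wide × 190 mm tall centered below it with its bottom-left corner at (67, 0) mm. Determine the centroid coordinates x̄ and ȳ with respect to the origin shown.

x̄ = 80.00 mm, ȳ = 153.70 mm

Part | A | x̄ᵢ | ȳᵢ | A·x̄ᵢ | A·ȳᵢ
web | 4940.00 | 80.00 | 95.00 | 395200.00 | 469300.00
flange | 5440.00 | 80.00 | 207.00 | 435200.00 | 1126080.00
Σ | 10380.00 |  |  | 830400.00 | 1595380.00
x̄ = 830400.00 / 10380.00 = 80.00 mm
ȳ = 1595380.00 / 10380.00 = 153.70 mm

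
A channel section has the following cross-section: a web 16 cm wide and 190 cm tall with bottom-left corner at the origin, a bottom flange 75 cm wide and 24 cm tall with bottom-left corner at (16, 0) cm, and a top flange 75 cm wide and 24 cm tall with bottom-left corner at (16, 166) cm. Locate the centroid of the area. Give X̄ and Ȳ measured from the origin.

web: A = 16 × 190 = 3040.00, centroid at (8.00, 95.00).
bottom flange: A = 75 × 24 = 1800.00, centroid at (53.50, 12.00).
top flange: A = 75 × 24 = 1800.00, centroid at (53.50, 178.00).
ΣA = 6640.00 cm², ΣAX̄ = 216920.00 cm³, ΣAȲ = 630800.00 cm³.
X̄ = 216920.00/6640.00 = 32.67 cm; Ȳ = 630800.00/6640.00 = 95.00 cm.

X̄ = 32.67 cm, Ȳ = 95.00 cm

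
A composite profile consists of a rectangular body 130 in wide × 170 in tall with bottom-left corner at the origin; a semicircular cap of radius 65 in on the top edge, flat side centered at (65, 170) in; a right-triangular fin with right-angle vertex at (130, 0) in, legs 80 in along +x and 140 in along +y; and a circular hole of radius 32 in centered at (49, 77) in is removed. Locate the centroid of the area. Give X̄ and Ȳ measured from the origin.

X̄ = 83.15 in, Ȳ = 102.94 in

rectangular body: A = 130 × 170 = 22100.00, centroid at (65.00, 85.00).
semicircular top: A = ½π·65² = 6636.61, centroid at (65.00, 197.59).
triangular fin: A = ½·80·140 = 5600.00, centroid at (156.67, 46.67).
hole: A = −π·32² = -3216.99, centroid at (49.00, 77.00).
ΣA = 31119.62 in², ΣAX̄ = 2587580.72 in³, ΣAȲ = 3203432.83 in³.
X̄ = 2587580.72/31119.62 = 83.15 in; Ȳ = 3203432.83/31119.62 = 102.94 in.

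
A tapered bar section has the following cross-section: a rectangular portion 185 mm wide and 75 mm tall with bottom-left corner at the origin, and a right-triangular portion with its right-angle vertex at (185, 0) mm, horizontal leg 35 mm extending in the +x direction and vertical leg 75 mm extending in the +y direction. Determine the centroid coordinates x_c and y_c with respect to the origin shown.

x_c = 101.50 mm, y_c = 36.42 mm

rectangular portion: A = 185 × 75 = 13875.00, centroid at (92.50, 37.50).
triangular portion: A = ½·35·75 = 1312.50, centroid at (196.67, 25.00).
ΣA = 15187.50 mm²
ΣAx_c = (13875.00)(92.50) + (1312.50)(196.67) = 1541562.50 mm³
ΣAy_c = (13875.00)(37.50) + (1312.50)(25.00) = 553125.00 mm³
x_c = 1541562.50 / 15187.50 = 101.50 mm
y_c = 553125.00 / 15187.50 = 36.42 mm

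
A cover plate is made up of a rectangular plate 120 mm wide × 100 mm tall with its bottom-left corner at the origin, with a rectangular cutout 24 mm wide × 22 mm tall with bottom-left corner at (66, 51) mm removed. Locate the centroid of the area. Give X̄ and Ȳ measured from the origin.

X̄ = 59.17 mm, Ȳ = 49.45 mm

plate: A = 120 × 100 = 12000.00, centroid at (60.00, 50.00).
hole: A = −(24 × 22) = -528.00, centroid at (78.00, 62.00).
ΣA = 11472.00 mm²
ΣAX̄ = (12000.00)(60.00) + (-528.00)(78.00) = 678816.00 mm³
ΣAȲ = (12000.00)(50.00) + (-528.00)(62.00) = 567264.00 mm³
X̄ = 678816.00 / 11472.00 = 59.17 mm
Ȳ = 567264.00 / 11472.00 = 49.45 mm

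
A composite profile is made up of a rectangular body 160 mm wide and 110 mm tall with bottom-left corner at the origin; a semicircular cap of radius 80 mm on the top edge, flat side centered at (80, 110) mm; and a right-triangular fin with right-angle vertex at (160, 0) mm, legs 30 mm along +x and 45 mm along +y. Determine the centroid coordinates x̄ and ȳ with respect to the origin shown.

Part | A | x̄ᵢ | ȳᵢ | A·x̄ᵢ | A·ȳᵢ
rectangular body | 17600.00 | 80.00 | 55.00 | 1408000.00 | 968000.00
semicircular top | 10053.10 | 80.00 | 143.95 | 804247.72 | 1447173.95
triangular fin | 675.00 | 170.00 | 15.00 | 114750.00 | 10125.00
Σ | 28328.10 |  |  | 2326997.72 | 2425298.95
x̄ = 2326997.72 / 28328.10 = 82.14 mm
ȳ = 2425298.95 / 28328.10 = 85.61 mm

x̄ = 82.14 mm, ȳ = 85.61 mm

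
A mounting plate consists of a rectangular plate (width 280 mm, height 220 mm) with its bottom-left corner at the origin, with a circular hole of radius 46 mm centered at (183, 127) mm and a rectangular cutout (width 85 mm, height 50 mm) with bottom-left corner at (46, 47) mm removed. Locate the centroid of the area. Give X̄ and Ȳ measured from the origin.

X̄ = 138.68 mm, Ȳ = 110.96 mm

plate: A = 280 × 220 = 61600.00, centroid at (140.00, 110.00).
hole 1: A = −π·46² = -6647.61, centroid at (183.00, 127.00).
hole 2: A = −(85 × 50) = -4250.00, centroid at (88.50, 72.00).
ΣA = 50702.39 mm², ΣAX̄ = 7031362.36 mm³, ΣAȲ = 5625753.52 mm³.
X̄ = 7031362.36/50702.39 = 138.68 mm; Ȳ = 5625753.52/50702.39 = 110.96 mm.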